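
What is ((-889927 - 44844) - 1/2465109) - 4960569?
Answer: -14532655692061/2465109 ≈ -5.8953e+6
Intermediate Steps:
((-889927 - 44844) - 1/2465109) - 4960569 = (-934771 - 1*1/2465109) - 4960569 = (-934771 - 1/2465109) - 4960569 = -2304312405040/2465109 - 4960569 = -14532655692061/2465109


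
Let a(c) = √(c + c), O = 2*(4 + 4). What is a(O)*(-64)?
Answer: -256*√2 ≈ -362.04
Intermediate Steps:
O = 16 (O = 2*8 = 16)
a(c) = √2*√c (a(c) = √(2*c) = √2*√c)
a(O)*(-64) = (√2*√16)*(-64) = (√2*4)*(-64) = (4*√2)*(-64) = -256*√2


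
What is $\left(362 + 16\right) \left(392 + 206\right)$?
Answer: $226044$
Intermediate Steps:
$\left(362 + 16\right) \left(392 + 206\right) = 378 \cdot 598 = 226044$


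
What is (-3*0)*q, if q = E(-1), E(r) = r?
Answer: 0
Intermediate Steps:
q = -1
(-3*0)*q = -3*0*(-1) = 0*(-1) = 0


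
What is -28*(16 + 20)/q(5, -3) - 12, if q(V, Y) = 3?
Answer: -348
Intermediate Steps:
-28*(16 + 20)/q(5, -3) - 12 = -28*(16 + 20)/3 - 12 = -1008/3 - 12 = -28*12 - 12 = -336 - 12 = -348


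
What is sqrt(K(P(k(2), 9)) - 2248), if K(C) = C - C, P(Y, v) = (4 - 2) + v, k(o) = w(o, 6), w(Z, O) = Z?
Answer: 2*I*sqrt(562) ≈ 47.413*I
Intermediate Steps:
k(o) = o
P(Y, v) = 2 + v
K(C) = 0
sqrt(K(P(k(2), 9)) - 2248) = sqrt(0 - 2248) = sqrt(-2248) = 2*I*sqrt(562)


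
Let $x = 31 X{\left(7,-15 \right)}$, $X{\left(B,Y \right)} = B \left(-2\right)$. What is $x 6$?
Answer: $-2604$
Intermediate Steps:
$X{\left(B,Y \right)} = - 2 B$
$x = -434$ ($x = 31 \left(\left(-2\right) 7\right) = 31 \left(-14\right) = -434$)
$x 6 = \left(-434\right) 6 = -2604$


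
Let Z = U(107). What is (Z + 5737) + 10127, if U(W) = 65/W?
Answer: 1697513/107 ≈ 15865.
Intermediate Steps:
Z = 65/107 ≈ 0.60748
(Z + 5737) + 10127 = (65/107 + 5737) + 10127 = 613924/107 + 10127 = 1697513/107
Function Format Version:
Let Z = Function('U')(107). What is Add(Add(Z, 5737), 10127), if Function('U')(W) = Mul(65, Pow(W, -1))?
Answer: Rational(1697513, 107) ≈ 15865.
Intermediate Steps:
Z = Rational(65, 107) (Z = Mul(65, Pow(107, -1)) = Mul(65, Rational(1, 107)) = Rational(65, 107) ≈ 0.60748)
Add(Add(Z, 5737), 10127) = Add(Add(Rational(65, 107), 5737), 10127) = Add(Rational(613924, 107), 10127) = Rational(1697513, 107)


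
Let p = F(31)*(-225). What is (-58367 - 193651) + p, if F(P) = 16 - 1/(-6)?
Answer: -511311/2 ≈ -2.5566e+5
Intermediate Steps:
F(P) = 97/6 (F(P) = 16 - 1*(-⅙) = 16 + ⅙ = 97/6)
p = -7275/2 (p = (97/6)*(-225) = -7275/2 ≈ -3637.5)
(-58367 - 193651) + p = (-58367 - 193651) - 7275/2 = -252018 - 7275/2 = -511311/2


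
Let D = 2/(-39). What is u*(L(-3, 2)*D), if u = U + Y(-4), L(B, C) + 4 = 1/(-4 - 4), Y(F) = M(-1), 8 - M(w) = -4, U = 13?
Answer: 275/52 ≈ 5.2885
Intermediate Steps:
M(w) = 12 (M(w) = 8 - 1*(-4) = 8 + 4 = 12)
Y(F) = 12
L(B, C) = -33/8 (L(B, C) = -4 + 1/(-4 - 4) = -4 + 1/(-8) = -4 - 1/8 = -33/8)
u = 25 (u = 13 + 12 = 25)
D = -2/39 (D = 2*(-1/39) = -2/39 ≈ -0.051282)
u*(L(-3, 2)*D) = 25*(-33/8*(-2/39)) = 25*(11/52) = 275/52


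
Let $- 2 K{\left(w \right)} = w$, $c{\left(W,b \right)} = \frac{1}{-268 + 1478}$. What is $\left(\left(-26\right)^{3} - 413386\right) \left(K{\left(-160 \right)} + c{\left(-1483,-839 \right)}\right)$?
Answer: $- \frac{20858776281}{605} \approx -3.4477 \cdot 10^{7}$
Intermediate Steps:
$c{\left(W,b \right)} = \frac{1}{1210}$
$K{\left(w \right)} = - \frac{w}{2}$
$\left(\left(-26\right)^{3} - 413386\right) \left(K{\left(-160 \right)} + c{\left(-1483,-839 \right)}\right) = \left(\left(-26\right)^{3} - 413386\right) \left(\left(- \frac{1}{2}\right) \left(-160\right) + \frac{1}{1210}\right) = \left(-17576 - 413386\right) \left(80 + \frac{1}{1210}\right) = \left(-430962\right) \frac{96801}{1210} = - \frac{20858776281}{605}$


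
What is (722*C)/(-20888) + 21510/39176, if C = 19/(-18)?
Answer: 539052013/920596824 ≈ 0.58555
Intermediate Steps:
C = -19/18 (C = 19*(-1/18) = -19/18 ≈ -1.0556)
(722*C)/(-20888) + 21510/39176 = (722*(-19/18))/(-20888) + 21510/39176 = -6859/9*(-1/20888) + 21510*(1/39176) = 6859/187992 + 10755/19588 = 539052013/920596824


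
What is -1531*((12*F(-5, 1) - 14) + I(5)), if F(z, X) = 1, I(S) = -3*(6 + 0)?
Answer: 30620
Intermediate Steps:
I(S) = -18 (I(S) = -3*6 = -18)
-1531*((12*F(-5, 1) - 14) + I(5)) = -1531*((12*1 - 14) - 18) = -1531*((12 - 14) - 18) = -1531*(-2 - 18) = -1531*(-20) = 30620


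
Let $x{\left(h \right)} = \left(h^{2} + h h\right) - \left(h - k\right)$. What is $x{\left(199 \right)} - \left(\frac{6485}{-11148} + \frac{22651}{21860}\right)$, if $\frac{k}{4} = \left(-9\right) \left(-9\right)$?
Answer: $\frac{1208219045332}{15230955} \approx 79327.0$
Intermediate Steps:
$k = 324$ ($k = 4 \left(\left(-9\right) \left(-9\right)\right) = 4 \cdot 81 = 324$)
$x{\left(h \right)} = 324 - h + 2 h^{2}$ ($x{\left(h \right)} = \left(h^{2} + h h\right) - \left(-324 + h\right) = \left(h^{2} + h^{2}\right) - \left(-324 + h\right) = 2 h^{2} - \left(-324 + h\right) = 324 - h + 2 h^{2}$)
$x{\left(199 \right)} - \left(\frac{6485}{-11148} + \frac{22651}{21860}\right) = \left(324 - 199 + 2 \cdot 199^{2}\right) - \left(\frac{6485}{-11148} + \frac{22651}{21860}\right) = \left(324 - 199 + 2 \cdot 39601\right) - \left(6485 \left(- \frac{1}{11148}\right) + 22651 \cdot \frac{1}{21860}\right) = \left(324 - 199 + 79202\right) - \left(- \frac{6485}{11148} + \frac{22651}{21860}\right) = 79327 - \frac{6921953}{15230955} = \frac{1208219045332}{15230955}$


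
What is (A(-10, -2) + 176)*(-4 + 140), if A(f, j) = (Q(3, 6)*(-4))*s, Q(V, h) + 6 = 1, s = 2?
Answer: 29376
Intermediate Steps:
Q(V, h) = -5 (Q(V, h) = -6 + 1 = -5)
A(f, j) = 40 (A(f, j) = -5*(-4)*2 = 20*2 = 40)
(A(-10, -2) + 176)*(-4 + 140) = (40 + 176)*(-4 + 140) = 216*136 = 29376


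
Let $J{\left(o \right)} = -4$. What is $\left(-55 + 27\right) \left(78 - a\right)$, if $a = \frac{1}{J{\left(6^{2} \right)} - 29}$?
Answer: $- \frac{72100}{33} \approx -2184.8$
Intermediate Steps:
$a = - \frac{1}{33}$ ($a = \frac{1}{-4 - 29} = \frac{1}{-33} = - \frac{1}{33} \approx -0.030303$)
$\left(-55 + 27\right) \left(78 - a\right) = \left(-55 + 27\right) \left(78 - - \frac{1}{33}\right) = - 28 \left(78 + \frac{1}{33}\right) = \left(-28\right) \frac{2575}{33} = - \frac{72100}{33}$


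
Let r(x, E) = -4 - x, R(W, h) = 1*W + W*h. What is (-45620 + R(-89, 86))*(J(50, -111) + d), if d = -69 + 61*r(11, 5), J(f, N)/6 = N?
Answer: 88048950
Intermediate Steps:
J(f, N) = 6*N
R(W, h) = W + W*h
d = -984 (d = -69 + 61*(-4 - 1*11) = -69 + 61*(-4 - 11) = -69 + 61*(-15) = -69 - 915 = -984)
(-45620 + R(-89, 86))*(J(50, -111) + d) = (-45620 - 89*(1 + 86))*(6*(-111) - 984) = (-45620 - 89*87)*(-666 - 984) = (-45620 - 7743)*(-1650) = -53363*(-1650) = 88048950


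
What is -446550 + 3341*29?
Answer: -349661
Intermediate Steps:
-446550 + 3341*29 = -446550 + 96889 = -349661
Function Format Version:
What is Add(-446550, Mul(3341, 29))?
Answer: -349661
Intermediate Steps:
Add(-446550, Mul(3341, 29)) = Add(-446550, 96889) = -349661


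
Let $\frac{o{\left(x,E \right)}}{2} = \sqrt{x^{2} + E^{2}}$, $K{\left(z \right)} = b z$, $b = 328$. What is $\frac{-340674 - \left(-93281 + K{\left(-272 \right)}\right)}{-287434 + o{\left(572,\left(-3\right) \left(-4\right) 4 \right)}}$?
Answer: $\frac{22732723909}{41308493202} + \frac{316354 \sqrt{20593}}{20654246601} \approx 0.55251$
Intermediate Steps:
$K{\left(z \right)} = 328 z$
$o{\left(x,E \right)} = 2 \sqrt{E^{2} + x^{2}}$ ($o{\left(x,E \right)} = 2 \sqrt{x^{2} + E^{2}} = 2 \sqrt{E^{2} + x^{2}}$)
$\frac{-340674 - \left(-93281 + K{\left(-272 \right)}\right)}{-287434 + o{\left(572,\left(-3\right) \left(-4\right) 4 \right)}} = \frac{-340674 + \left(93281 - 328 \left(-272\right)\right)}{-287434 + 2 \sqrt{\left(\left(-3\right) \left(-4\right) 4\right)^{2} + 572^{2}}} = \frac{-340674 + \left(93281 - -89216\right)}{-287434 + 2 \sqrt{\left(12 \cdot 4\right)^{2} + 327184}} = \frac{-340674 + \left(93281 + 89216\right)}{-287434 + 2 \sqrt{48^{2} + 327184}} = \frac{-340674 + 182497}{-287434 + 2 \sqrt{2304 + 327184}} = - \frac{158177}{-287434 + 2 \sqrt{329488}} = - \frac{158177}{-287434 + 2 \cdot 4 \sqrt{20593}} = - \frac{158177}{-287434 + 8 \sqrt{20593}}$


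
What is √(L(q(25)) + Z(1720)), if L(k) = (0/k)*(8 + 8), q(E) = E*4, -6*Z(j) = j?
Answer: 2*I*√645/3 ≈ 16.931*I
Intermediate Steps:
Z(j) = -j/6
q(E) = 4*E
L(k) = 0 (L(k) = 0*16 = 0)
√(L(q(25)) + Z(1720)) = √(0 - ⅙*1720) = √(0 - 860/3) = √(-860/3) = 2*I*√645/3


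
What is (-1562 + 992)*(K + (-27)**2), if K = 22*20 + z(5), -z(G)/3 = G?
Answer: -657780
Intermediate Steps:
z(G) = -3*G
K = 425 (K = 22*20 - 3*5 = 440 - 15 = 425)
(-1562 + 992)*(K + (-27)**2) = (-1562 + 992)*(425 + (-27)**2) = -570*(425 + 729) = -570*1154 = -657780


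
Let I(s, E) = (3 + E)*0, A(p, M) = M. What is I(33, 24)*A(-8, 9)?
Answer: 0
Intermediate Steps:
I(s, E) = 0
I(33, 24)*A(-8, 9) = 0*9 = 0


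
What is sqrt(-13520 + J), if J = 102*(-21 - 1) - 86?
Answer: 5*I*sqrt(634) ≈ 125.9*I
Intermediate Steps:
J = -2330 (J = 102*(-22) - 86 = -2244 - 86 = -2330)
sqrt(-13520 + J) = sqrt(-13520 - 2330) = sqrt(-15850) = 5*I*sqrt(634)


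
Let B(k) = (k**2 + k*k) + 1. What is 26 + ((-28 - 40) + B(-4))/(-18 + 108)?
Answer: 461/18 ≈ 25.611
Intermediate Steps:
B(k) = 1 + 2*k**2 (B(k) = (k**2 + k**2) + 1 = 2*k**2 + 1 = 1 + 2*k**2)
26 + ((-28 - 40) + B(-4))/(-18 + 108) = 26 + ((-28 - 40) + (1 + 2*(-4)**2))/(-18 + 108) = 26 + (-68 + (1 + 2*16))/90 = 26 + (-68 + (1 + 32))/90 = 26 + (-68 + 33)/90 = 26 + (1/90)*(-35) = 26 - 7/18 = 461/18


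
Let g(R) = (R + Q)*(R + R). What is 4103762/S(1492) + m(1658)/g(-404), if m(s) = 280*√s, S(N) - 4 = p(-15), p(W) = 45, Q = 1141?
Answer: 4103762/49 - 35*√1658/74437 ≈ 83750.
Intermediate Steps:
S(N) = 49 (S(N) = 4 + 45 = 49)
g(R) = 2*R*(1141 + R) (g(R) = (R + 1141)*(R + R) = (1141 + R)*(2*R) = 2*R*(1141 + R))
4103762/S(1492) + m(1658)/g(-404) = 4103762/49 + (280*√1658)/((2*(-404)*(1141 - 404))) = 4103762*(1/49) + (280*√1658)/((2*(-404)*737)) = 4103762/49 + (280*√1658)/(-595496) = 4103762/49 + (280*√1658)*(-1/595496) = 4103762/49 - 35*√1658/74437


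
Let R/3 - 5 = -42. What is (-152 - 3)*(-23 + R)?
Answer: 20770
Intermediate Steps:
R = -111 (R = 15 + 3*(-42) = 15 - 126 = -111)
(-152 - 3)*(-23 + R) = (-152 - 3)*(-23 - 111) = -155*(-134) = 20770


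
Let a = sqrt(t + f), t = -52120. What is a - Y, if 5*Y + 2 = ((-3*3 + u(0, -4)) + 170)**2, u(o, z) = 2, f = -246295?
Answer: -26567/5 + I*sqrt(298415) ≈ -5313.4 + 546.27*I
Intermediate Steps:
a = I*sqrt(298415) (a = sqrt(-52120 - 246295) = sqrt(-298415) = I*sqrt(298415) ≈ 546.27*I)
Y = 26567/5 (Y = -2/5 + ((-3*3 + 2) + 170)**2/5 = -2/5 + ((-9 + 2) + 170)**2/5 = -2/5 + (-7 + 170)**2/5 = -2/5 + (1/5)*163**2 = -2/5 + (1/5)*26569 = -2/5 + 26569/5 = 26567/5 ≈ 5313.4)
a - Y = I*sqrt(298415) - 1*26567/5 = I*sqrt(298415) - 26567/5 = -26567/5 + I*sqrt(298415)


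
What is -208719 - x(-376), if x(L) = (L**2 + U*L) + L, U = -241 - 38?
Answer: -454623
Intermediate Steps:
U = -279
x(L) = L**2 - 278*L (x(L) = (L**2 - 279*L) + L = L**2 - 278*L)
-208719 - x(-376) = -208719 - (-376)*(-278 - 376) = -208719 - (-376)*(-654) = -208719 - 1*245904 = -208719 - 245904 = -454623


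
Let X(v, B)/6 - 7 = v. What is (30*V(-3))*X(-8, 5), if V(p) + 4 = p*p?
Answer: -900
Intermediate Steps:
V(p) = -4 + p² (V(p) = -4 + p*p = -4 + p²)
X(v, B) = 42 + 6*v
(30*V(-3))*X(-8, 5) = (30*(-4 + (-3)²))*(42 + 6*(-8)) = (30*(-4 + 9))*(42 - 48) = (30*5)*(-6) = 150*(-6) = -900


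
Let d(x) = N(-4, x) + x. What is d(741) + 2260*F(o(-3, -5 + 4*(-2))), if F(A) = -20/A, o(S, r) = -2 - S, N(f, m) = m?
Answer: -43718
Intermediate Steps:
d(x) = 2*x (d(x) = x + x = 2*x)
d(741) + 2260*F(o(-3, -5 + 4*(-2))) = 2*741 + 2260*(-20/(-2 - 1*(-3))) = 1482 + 2260*(-20/(-2 + 3)) = 1482 + 2260*(-20/1) = 1482 + 2260*(-20*1) = 1482 + 2260*(-20) = 1482 - 45200 = -43718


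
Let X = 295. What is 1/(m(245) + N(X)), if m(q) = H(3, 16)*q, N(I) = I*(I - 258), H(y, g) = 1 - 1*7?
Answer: 1/9445 ≈ 0.00010588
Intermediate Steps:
H(y, g) = -6 (H(y, g) = 1 - 7 = -6)
N(I) = I*(-258 + I)
m(q) = -6*q
1/(m(245) + N(X)) = 1/(-6*245 + 295*(-258 + 295)) = 1/(-1470 + 295*37) = 1/(-1470 + 10915) = 1/9445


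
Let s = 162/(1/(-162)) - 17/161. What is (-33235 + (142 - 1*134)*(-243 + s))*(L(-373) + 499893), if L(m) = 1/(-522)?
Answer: -490403850518615/4002 ≈ -1.2254e+11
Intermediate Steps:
L(m) = -1/522
s = -4225301/161 (s = 162/(-1/162) - 17*1/161 = 162*(-162) - 17/161 = -26244 - 17/161 = -4225301/161 ≈ -26244.)
(-33235 + (142 - 1*134)*(-243 + s))*(L(-373) + 499893) = (-33235 + (142 - 1*134)*(-243 - 4225301/161))*(-1/522 + 499893) = (-33235 + (142 - 134)*(-4264424/161))*(260944145/522) = (-33235 + 8*(-4264424/161))*(260944145/522) = (-33235 - 34115392/161)*(260944145/522) = -39466227/161*260944145/522 = -490403850518615/4002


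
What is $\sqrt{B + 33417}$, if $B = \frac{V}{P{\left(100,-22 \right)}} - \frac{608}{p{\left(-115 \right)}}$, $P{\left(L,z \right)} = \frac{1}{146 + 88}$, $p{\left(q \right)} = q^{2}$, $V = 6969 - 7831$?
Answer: $\frac{i \sqrt{2225649083}}{115} \approx 410.23 i$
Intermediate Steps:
$V = -862$
$P{\left(L,z \right)} = \frac{1}{234}$
$B = - \frac{2667588908}{13225}$ ($B = - 862 \frac{1}{\frac{1}{234}} - \frac{608}{\left(-115\right)^{2}} = \left(-862\right) 234 - \frac{608}{13225} = -201708 - \frac{608}{13225} = - \frac{2667588908}{13225} \approx -2.0171 \cdot 10^{5}$)
$\sqrt{B + 33417} = \sqrt{- \frac{2667588908}{13225} + 33417} = \sqrt{- \frac{2225649083}{13225}} = \frac{i \sqrt{2225649083}}{115}$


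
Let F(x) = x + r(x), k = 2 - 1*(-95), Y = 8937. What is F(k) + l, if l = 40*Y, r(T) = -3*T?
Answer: 357286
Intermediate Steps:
k = 97 (k = 2 + 95 = 97)
l = 357480 (l = 40*8937 = 357480)
F(x) = -2*x (F(x) = x - 3*x = -2*x)
F(k) + l = -2*97 + 357480 = -194 + 357480 = 357286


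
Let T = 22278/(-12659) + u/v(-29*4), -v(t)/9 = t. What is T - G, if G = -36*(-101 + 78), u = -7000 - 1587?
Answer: -11074805753/13215996 ≈ -837.99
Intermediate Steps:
v(t) = -9*t
u = -8587
G = 828 (G = -36*(-23) = 828)
T = -131961065/13215996 (T = 22278/(-12659) - 8587/((-(-261)*4)) = 22278*(-1/12659) - 8587/((-9*(-116))) = -22278/12659 - 8587/1044 = -131961065/13215996 ≈ -9.9850)
T - G = -131961065/13215996 - 1*828 = -131961065/13215996 - 828 = -11074805753/13215996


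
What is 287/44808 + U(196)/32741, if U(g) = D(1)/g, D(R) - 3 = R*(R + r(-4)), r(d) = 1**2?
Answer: 460492693/71885877672 ≈ 0.0064059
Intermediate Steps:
r(d) = 1
D(R) = 3 + R*(1 + R) (D(R) = 3 + R*(R + 1) = 3 + R*(1 + R))
U(g) = 5/g (U(g) = (3 + 1 + 1**2)/g = (3 + 1 + 1)/g = 5/g)
287/44808 + U(196)/32741 = 287/44808 + (5/196)/32741 = 287*(1/44808) + (5*(1/196))*(1/32741) = 287/44808 + (5/196)*(1/32741) = 287/44808 + 5/6417236 = 460492693/71885877672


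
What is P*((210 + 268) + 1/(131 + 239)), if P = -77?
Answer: -13618297/370 ≈ -36806.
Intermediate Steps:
P*((210 + 268) + 1/(131 + 239)) = -77*((210 + 268) + 1/(131 + 239)) = -77*(478 + 1/370) = -77*176861/370 = -13618297/370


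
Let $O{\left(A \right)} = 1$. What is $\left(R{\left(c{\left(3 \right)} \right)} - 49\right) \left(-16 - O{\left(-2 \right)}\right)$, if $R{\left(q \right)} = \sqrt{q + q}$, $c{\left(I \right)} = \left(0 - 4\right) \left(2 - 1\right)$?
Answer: $833 - 34 i \sqrt{2} \approx 833.0 - 48.083 i$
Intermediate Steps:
$c{\left(I \right)} = -4$ ($c{\left(I \right)} = \left(-4\right) 1 = -4$)
$R{\left(q \right)} = \sqrt{2} \sqrt{q}$ ($R{\left(q \right)} = \sqrt{2 q} = \sqrt{2} \sqrt{q}$)
$\left(R{\left(c{\left(3 \right)} \right)} - 49\right) \left(-16 - O{\left(-2 \right)}\right) = \left(\sqrt{2} \sqrt{-4} - 49\right) \left(-16 - 1\right) = \left(\sqrt{2} \cdot 2 i - 49\right) \left(-16 - 1\right) = \left(2 i \sqrt{2} - 49\right) \left(-17\right) = \left(-49 + 2 i \sqrt{2}\right) \left(-17\right) = 833 - 34 i \sqrt{2}$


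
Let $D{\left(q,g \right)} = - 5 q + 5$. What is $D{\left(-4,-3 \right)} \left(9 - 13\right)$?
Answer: $-100$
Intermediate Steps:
$D{\left(q,g \right)} = 5 - 5 q$
$D{\left(-4,-3 \right)} \left(9 - 13\right) = \left(5 - -20\right) \left(9 - 13\right) = \left(5 + 20\right) \left(-4\right) = 25 \left(-4\right) = -100$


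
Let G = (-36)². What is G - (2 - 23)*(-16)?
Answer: 960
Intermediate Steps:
G = 1296
G - (2 - 23)*(-16) = 1296 - (2 - 23)*(-16) = 1296 - (-21)*(-16) = 1296 - 1*336 = 1296 - 336 = 960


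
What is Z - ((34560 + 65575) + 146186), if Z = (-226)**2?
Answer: -195245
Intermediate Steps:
Z = 51076
Z - ((34560 + 65575) + 146186) = 51076 - ((34560 + 65575) + 146186) = 51076 - (100135 + 146186) = 51076 - 1*246321 = 51076 - 246321 = -195245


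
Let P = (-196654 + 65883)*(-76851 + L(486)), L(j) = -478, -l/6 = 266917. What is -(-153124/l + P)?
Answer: -8097506932661471/800751 ≈ -1.0112e+10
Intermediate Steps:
l = -1601502 (l = -6*266917 = -1601502)
P = 10112390659 (P = (-196654 + 65883)*(-76851 - 478) = -130771*(-77329) = 10112390659)
-(-153124/l + P) = -(-153124/(-1601502) + 10112390659) = -(-153124*(-1/1601502) + 10112390659) = -(76562/800751 + 10112390659) = -1*8097506932661471/800751 = -8097506932661471/800751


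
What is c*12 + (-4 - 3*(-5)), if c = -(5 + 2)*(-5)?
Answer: 431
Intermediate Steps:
c = 35 (c = -1*7*(-5) = -7*(-5) = 35)
c*12 + (-4 - 3*(-5)) = 35*12 + (-4 - 3*(-5)) = 420 + (-4 + 15) = 420 + 11 = 431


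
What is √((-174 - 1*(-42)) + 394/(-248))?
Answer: I*√513515/62 ≈ 11.558*I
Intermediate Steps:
√((-174 - 1*(-42)) + 394/(-248)) = √((-174 + 42) + 394*(-1/248)) = √(-132 - 197/124) = √(-16565/124) = I*√513515/62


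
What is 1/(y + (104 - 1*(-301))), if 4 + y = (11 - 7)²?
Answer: 1/417 ≈ 0.0023981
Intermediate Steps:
y = 12 (y = -4 + (11 - 7)² = -4 + 4² = -4 + 16 = 12)
1/(y + (104 - 1*(-301))) = 1/(12 + (104 - 1*(-301))) = 1/(12 + (104 + 301)) = 1/(12 + 405) = 1/417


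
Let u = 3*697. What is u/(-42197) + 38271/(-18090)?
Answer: -550915859/254447910 ≈ -2.1651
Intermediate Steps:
u = 2091
u/(-42197) + 38271/(-18090) = 2091/(-42197) + 38271/(-18090) = 2091*(-1/42197) + 38271*(-1/18090) = -2091/42197 - 12757/6030 = -550915859/254447910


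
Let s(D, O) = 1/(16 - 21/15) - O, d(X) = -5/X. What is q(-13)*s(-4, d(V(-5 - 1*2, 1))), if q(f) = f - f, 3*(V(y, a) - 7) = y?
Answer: 0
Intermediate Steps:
V(y, a) = 7 + y/3
q(f) = 0
s(D, O) = 5/73 - O (s(D, O) = 1/(16 - 21*1/15) - O = 1/(16 - 7/5) - O = 1/(73/5) - O = 5/73 - O)
q(-13)*s(-4, d(V(-5 - 1*2, 1))) = 0*(5/73 - (-5)/(7 + (-5 - 1*2)/3)) = 0*(5/73 - (-5)/(7 + (-5 - 2)/3)) = 0*(5/73 - (-5)/(7 + (⅓)*(-7))) = 0*(5/73 - (-5)/(7 - 7/3)) = 0*(5/73 - (-5)/14/3) = 0*(5/73 - (-5)*3/14) = 0*(5/73 - 1*(-15/14)) = 0*(5/73 + 15/14) = 0*(1165/1022) = 0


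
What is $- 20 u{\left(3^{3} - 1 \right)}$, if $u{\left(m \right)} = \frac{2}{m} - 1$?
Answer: $\frac{240}{13} \approx 18.462$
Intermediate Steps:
$u{\left(m \right)} = -1 + \frac{2}{m}$
$- 20 u{\left(3^{3} - 1 \right)} = - 20 \frac{2 - \left(3^{3} - 1\right)}{3^{3} - 1} = - 20 \frac{2 - \left(27 - 1\right)}{27 - 1} = - 20 \frac{2 - 26}{26} = - 20 \cdot \frac{1}{26} \left(-24\right) = \left(-20\right) \left(- \frac{12}{13}\right) = \frac{240}{13}$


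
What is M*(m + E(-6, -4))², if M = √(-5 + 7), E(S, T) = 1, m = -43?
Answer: 1764*√2 ≈ 2494.7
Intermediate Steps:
M = √2 ≈ 1.4142
M*(m + E(-6, -4))² = √2*(-43 + 1)² = √2*(-42)² = √2*1764 = 1764*√2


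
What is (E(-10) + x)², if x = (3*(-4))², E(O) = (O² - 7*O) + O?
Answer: 92416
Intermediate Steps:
E(O) = O² - 6*O
x = 144 (x = (-12)² = 144)
(E(-10) + x)² = (-10*(-6 - 10) + 144)² = (-10*(-16) + 144)² = (160 + 144)² = 304² = 92416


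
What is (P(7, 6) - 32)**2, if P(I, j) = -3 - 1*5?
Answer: 1600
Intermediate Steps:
P(I, j) = -8 (P(I, j) = -3 - 5 = -8)
(P(7, 6) - 32)**2 = (-8 - 32)**2 = (-40)**2 = 1600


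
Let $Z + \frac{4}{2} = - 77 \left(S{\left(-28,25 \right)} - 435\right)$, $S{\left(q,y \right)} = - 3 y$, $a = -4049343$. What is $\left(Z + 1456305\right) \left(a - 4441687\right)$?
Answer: $-12698955210190$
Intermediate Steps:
$Z = 39268$ ($Z = -2 - 77 \left(\left(-3\right) 25 - 435\right) = -2 - 77 \left(-75 - 435\right) = -2 - -39270 = -2 + 39270 = 39268$)
$\left(Z + 1456305\right) \left(a - 4441687\right) = \left(39268 + 1456305\right) \left(-4049343 - 4441687\right) = 1495573 \left(-8491030\right) = -12698955210190$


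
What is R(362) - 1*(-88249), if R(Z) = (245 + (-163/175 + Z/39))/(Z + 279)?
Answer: 386075660543/4374825 ≈ 88249.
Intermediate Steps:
R(Z) = (42712/175 + Z/39)/(279 + Z) (R(Z) = (245 + (-163*1/175 + Z*(1/39)))/(279 + Z) = (245 + (-163/175 + Z/39))/(279 + Z) = (42712/175 + Z/39)/(279 + Z))
R(362) - 1*(-88249) = (1665768 + 175*362)/(6825*(279 + 362)) - 1*(-88249) = (1/6825)*(1665768 + 63350)/641 + 88249 = (1/6825)*(1/641)*1729118 + 88249 = 1729118/4374825 + 88249 = 386075660543/4374825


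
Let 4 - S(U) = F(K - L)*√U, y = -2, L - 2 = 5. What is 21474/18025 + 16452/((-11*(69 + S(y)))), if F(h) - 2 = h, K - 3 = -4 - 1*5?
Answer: -2259111634/122732225 + 1828*I*√2/619 ≈ -18.407 + 4.1764*I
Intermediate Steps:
L = 7 (L = 2 + 5 = 7)
K = -6 (K = 3 + (-4 - 1*5) = 3 + (-4 - 5) = 3 - 9 = -6)
F(h) = 2 + h
S(U) = 4 + 11*√U (S(U) = 4 - (2 + (-6 - 1*7))*√U = 4 - (2 + (-6 - 7))*√U = 4 - (2 - 13)*√U = 4 - (-11)*√U = 4 + 11*√U)
21474/18025 + 16452/((-11*(69 + S(y)))) = 21474/18025 + 16452/((-11*(69 + (4 + 11*√(-2))))) = 21474*(1/18025) + 16452/((-11*(69 + (4 + 11*(I*√2))))) = 21474/18025 + 16452/((-11*(69 + (4 + 11*I*√2)))) = 21474/18025 + 16452/((-11*(73 + 11*I*√2))) = 21474/18025 + 16452/(-803 - 121*I*√2)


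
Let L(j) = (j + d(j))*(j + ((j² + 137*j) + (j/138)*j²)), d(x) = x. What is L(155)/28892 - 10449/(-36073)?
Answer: 1802724822217/2319782484 ≈ 777.11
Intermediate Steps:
L(j) = 2*j*(j² + 138*j + j³/138) (L(j) = (j + j)*(j + ((j² + 137*j) + (j/138)*j²)) = (2*j)*(j + ((j² + 137*j) + (j*(1/138))*j²)) = (2*j)*(j + ((j² + 137*j) + (j/138)*j²)) = (2*j)*(j + ((j² + 137*j) + j³/138)) = (2*j)*(j + (j² + 137*j + j³/138)) = (2*j)*(j² + 138*j + j³/138) = 2*j*(j² + 138*j + j³/138))
L(155)/28892 - 10449/(-36073) = ((1/69)*155²*(19044 + 155² + 138*155))/28892 - 10449/(-36073) = ((1/69)*24025*(19044 + 24025 + 21390))*(1/28892) - 10449*(-1/36073) = ((1/69)*24025*64459)*(1/28892) + 10449/36073 = (1548627475/69)*(1/28892) + 10449/36073 = 49955725/64308 + 10449/36073 = 1802724822217/2319782484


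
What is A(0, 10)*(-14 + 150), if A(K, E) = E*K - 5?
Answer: -680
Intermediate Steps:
A(K, E) = -5 + E*K
A(0, 10)*(-14 + 150) = (-5 + 10*0)*(-14 + 150) = (-5 + 0)*136 = -5*136 = -680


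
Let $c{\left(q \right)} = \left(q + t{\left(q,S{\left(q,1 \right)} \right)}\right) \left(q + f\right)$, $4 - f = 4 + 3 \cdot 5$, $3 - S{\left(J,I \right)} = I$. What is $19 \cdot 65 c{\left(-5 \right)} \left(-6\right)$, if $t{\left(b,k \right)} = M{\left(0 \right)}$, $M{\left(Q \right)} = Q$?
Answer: $-741000$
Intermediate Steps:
$S{\left(J,I \right)} = 3 - I$
$t{\left(b,k \right)} = 0$
$f = -15$ ($f = 4 - \left(4 + 3 \cdot 5\right) = 4 - \left(4 + 15\right) = 4 - 19 = -15$)
$c{\left(q \right)} = q \left(-15 + q\right)$ ($c{\left(q \right)} = \left(q + 0\right) \left(q - 15\right) = q \left(-15 + q\right)$)
$19 \cdot 65 c{\left(-5 \right)} \left(-6\right) = 19 \cdot 65 - 5 \left(-15 - 5\right) \left(-6\right) = 1235 \left(-5\right) \left(-20\right) \left(-6\right) = 1235 \cdot 100 \left(-6\right) = 1235 \left(-600\right) = -741000$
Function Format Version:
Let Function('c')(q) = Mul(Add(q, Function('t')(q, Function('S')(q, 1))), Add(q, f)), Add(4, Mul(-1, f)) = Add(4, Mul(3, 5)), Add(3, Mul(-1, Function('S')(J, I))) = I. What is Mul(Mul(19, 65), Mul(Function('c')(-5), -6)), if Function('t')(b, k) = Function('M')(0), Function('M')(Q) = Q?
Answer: -741000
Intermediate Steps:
Function('S')(J, I) = Add(3, Mul(-1, I))
Function('t')(b, k) = 0
f = -15 (f = Add(4, Mul(-1, Add(4, Mul(3, 5)))) = Add(4, Mul(-1, Add(4, 15))) = Add(4, Mul(-1, 19)) = Add(4, -19) = -15)
Function('c')(q) = Mul(q, Add(-15, q)) (Function('c')(q) = Mul(Add(q, 0), Add(q, -15)) = Mul(q, Add(-15, q)))
Mul(Mul(19, 65), Mul(Function('c')(-5), -6)) = Mul(Mul(19, 65), Mul(Mul(-5, Add(-15, -5)), -6)) = Mul(1235, Mul(Mul(-5, -20), -6)) = Mul(1235, Mul(100, -6)) = Mul(1235, -600) = -741000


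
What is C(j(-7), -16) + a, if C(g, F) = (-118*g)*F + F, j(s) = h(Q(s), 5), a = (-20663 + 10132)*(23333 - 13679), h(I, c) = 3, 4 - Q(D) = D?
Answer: -101660626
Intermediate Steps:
Q(D) = 4 - D
a = -101666274 (a = -10531*9654 = -101666274)
j(s) = 3
C(g, F) = F - 118*F*g (C(g, F) = -118*F*g + F = F - 118*F*g)
C(j(-7), -16) + a = -16*(1 - 118*3) - 101666274 = -16*(1 - 354) - 101666274 = -16*(-353) - 101666274 = 5648 - 101666274 = -101660626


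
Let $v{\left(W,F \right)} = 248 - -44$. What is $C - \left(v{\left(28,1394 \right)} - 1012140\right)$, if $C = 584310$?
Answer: $1596158$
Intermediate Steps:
$v{\left(W,F \right)} = 292$ ($v{\left(W,F \right)} = 248 + 44 = 292$)
$C - \left(v{\left(28,1394 \right)} - 1012140\right) = 584310 - \left(292 - 1012140\right) = 584310 - -1011848 = 584310 + 1011848 = 1596158$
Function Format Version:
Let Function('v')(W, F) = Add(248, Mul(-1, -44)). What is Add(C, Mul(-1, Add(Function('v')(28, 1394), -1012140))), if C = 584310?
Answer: 1596158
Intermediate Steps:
Function('v')(W, F) = 292 (Function('v')(W, F) = Add(248, 44) = 292)
Add(C, Mul(-1, Add(Function('v')(28, 1394), -1012140))) = Add(584310, Mul(-1, Add(292, -1012140))) = Add(584310, Mul(-1, -1011848)) = Add(584310, 1011848) = 1596158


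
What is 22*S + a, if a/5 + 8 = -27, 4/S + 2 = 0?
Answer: -219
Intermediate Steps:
S = -2 (S = 4/(-2 + 0) = 4/(-2) = 4*(-1/2) = -2)
a = -175 (a = -40 + 5*(-27) = -40 - 135 = -175)
22*S + a = 22*(-2) - 175 = -44 - 175 = -219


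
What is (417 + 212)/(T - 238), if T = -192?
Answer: -629/430 ≈ -1.4628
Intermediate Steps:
(417 + 212)/(T - 238) = (417 + 212)/(-192 - 238) = 629/(-430) = 629*(-1/430) = -629/430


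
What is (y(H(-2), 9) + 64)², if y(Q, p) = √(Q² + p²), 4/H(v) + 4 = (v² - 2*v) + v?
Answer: (64 + √85)² ≈ 5361.1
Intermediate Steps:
H(v) = 4/(-4 + v² - v) (H(v) = 4/(-4 + ((v² - 2*v) + v)) = 4/(-4 + (v² - v)) = 4/(-4 + v² - v))
(y(H(-2), 9) + 64)² = (√((4/(-4 + (-2)² - 1*(-2)))² + 9²) + 64)² = (√((4/(-4 + 4 + 2))² + 81) + 64)² = (√((4/2)² + 81) + 64)² = (√((4*(½))² + 81) + 64)² = (√(2² + 81) + 64)² = (√(4 + 81) + 64)² = (√85 + 64)² = (64 + √85)²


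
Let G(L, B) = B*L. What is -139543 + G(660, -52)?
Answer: -173863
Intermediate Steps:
-139543 + G(660, -52) = -139543 - 52*660 = -139543 - 34320 = -173863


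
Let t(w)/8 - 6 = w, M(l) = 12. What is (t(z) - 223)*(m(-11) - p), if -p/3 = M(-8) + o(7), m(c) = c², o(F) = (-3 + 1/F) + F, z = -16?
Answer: -359358/7 ≈ -51337.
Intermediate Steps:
o(F) = -3 + F + 1/F
p = -339/7 (p = -3*(12 + (-3 + 7 + 1/7)) = -3*(12 + (-3 + 7 + ⅐)) = -3*(12 + 29/7) = -3*113/7 = -339/7 ≈ -48.429)
t(w) = 48 + 8*w
(t(z) - 223)*(m(-11) - p) = ((48 + 8*(-16)) - 223)*((-11)² - 1*(-339/7)) = ((48 - 128) - 223)*(121 + 339/7) = (-80 - 223)*(1186/7) = -303*1186/7 = -359358/7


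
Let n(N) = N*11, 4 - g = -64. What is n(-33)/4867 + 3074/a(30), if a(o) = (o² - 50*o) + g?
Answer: -7577137/1294622 ≈ -5.8528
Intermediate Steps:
g = 68 (g = 4 - 1*(-64) = 4 + 64 = 68)
a(o) = 68 + o² - 50*o (a(o) = (o² - 50*o) + 68 = 68 + o² - 50*o)
n(N) = 11*N
n(-33)/4867 + 3074/a(30) = (11*(-33))/4867 + 3074/(68 + 30² - 50*30) = -363*1/4867 + 3074/(68 + 900 - 1500) = -363/4867 + 3074/(-532) = -363/4867 + 3074*(-1/532) = -363/4867 - 1537/266 = -7577137/1294622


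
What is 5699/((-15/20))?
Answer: -22796/3 ≈ -7598.7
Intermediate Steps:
5699/((-15/20)) = 5699/(((1/20)*(-15))) = 5699/(-¾) = 5699*(-4/3) = -22796/3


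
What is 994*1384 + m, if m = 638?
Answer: 1376334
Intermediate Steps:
994*1384 + m = 994*1384 + 638 = 1375696 + 638 = 1376334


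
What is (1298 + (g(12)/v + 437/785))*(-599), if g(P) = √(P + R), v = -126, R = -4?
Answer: -610600833/785 + 599*√2/63 ≈ -7.7782e+5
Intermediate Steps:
g(P) = √(-4 + P) (g(P) = √(P - 4) = √(-4 + P))
(1298 + (g(12)/v + 437/785))*(-599) = (1298 + (√(-4 + 12)/(-126) + 437/785))*(-599) = (1298 + (√8*(-1/126) + 437*(1/785)))*(-599) = (1298 + ((2*√2)*(-1/126) + 437/785))*(-599) = (1298 + (-√2/63 + 437/785))*(-599) = (1298 + (437/785 - √2/63))*(-599) = (1019367/785 - √2/63)*(-599) = -610600833/785 + 599*√2/63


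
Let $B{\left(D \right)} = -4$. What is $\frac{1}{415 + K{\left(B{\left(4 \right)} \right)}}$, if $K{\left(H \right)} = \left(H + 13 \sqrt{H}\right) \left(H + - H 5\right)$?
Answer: $\frac{27}{22789} - \frac{32 i}{22789} \approx 0.0011848 - 0.0014042 i$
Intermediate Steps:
$K{\left(H \right)} = - 4 H \left(H + 13 \sqrt{H}\right)$ ($K{\left(H \right)} = \left(H + 13 \sqrt{H}\right) \left(H - 5 H\right) = \left(H + 13 \sqrt{H}\right) \left(- 4 H\right) = - 4 H \left(H + 13 \sqrt{H}\right)$)
$\frac{1}{415 + K{\left(B{\left(4 \right)} \right)}} = \frac{1}{415 - \left(64 - 416 i\right)} = \frac{1}{351 + 416 i} = \frac{351 - 416 i}{296257}$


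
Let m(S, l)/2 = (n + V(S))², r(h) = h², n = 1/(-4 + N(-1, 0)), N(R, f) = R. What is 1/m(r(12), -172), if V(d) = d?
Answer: 25/1033922 ≈ 2.4180e-5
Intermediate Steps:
n = -⅕ (n = 1/(-4 - 1) = 1/(-5) = -⅕ ≈ -0.20000)
m(S, l) = 2*(-⅕ + S)²
1/m(r(12), -172) = 1/(2*(-1 + 5*12²)²/25) = 1/(2*(-1 + 5*144)²/25) = 1/(2*(-1 + 720)²/25) = 1/((2/25)*719²) = 1/((2/25)*516961) = 1/(1033922/25) = 25/1033922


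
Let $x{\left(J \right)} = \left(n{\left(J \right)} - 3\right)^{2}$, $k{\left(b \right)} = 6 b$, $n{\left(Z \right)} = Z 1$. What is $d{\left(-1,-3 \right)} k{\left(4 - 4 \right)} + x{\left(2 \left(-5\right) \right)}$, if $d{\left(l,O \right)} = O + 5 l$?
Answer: $169$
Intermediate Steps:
$n{\left(Z \right)} = Z$
$x{\left(J \right)} = \left(-3 + J\right)^{2}$ ($x{\left(J \right)} = \left(J - 3\right)^{2} = \left(-3 + J\right)^{2}$)
$d{\left(-1,-3 \right)} k{\left(4 - 4 \right)} + x{\left(2 \left(-5\right) \right)} = \left(-3 + 5 \left(-1\right)\right) 6 \left(4 - 4\right) + \left(-3 + 2 \left(-5\right)\right)^{2} = \left(-3 - 5\right) 6 \left(4 - 4\right) + \left(-3 - 10\right)^{2} = - 8 \cdot 6 \cdot 0 + \left(-13\right)^{2} = \left(-8\right) 0 + 169 = 0 + 169 = 169$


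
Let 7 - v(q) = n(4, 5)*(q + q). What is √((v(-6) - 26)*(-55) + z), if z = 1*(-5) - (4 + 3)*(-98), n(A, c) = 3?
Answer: I*√254 ≈ 15.937*I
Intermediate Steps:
v(q) = 7 - 6*q (v(q) = 7 - 3*(q + q) = 7 - 3*2*q = 7 - 6*q)
z = 681 (z = -5 - 1*7*(-98) = -5 - 7*(-98) = -5 + 686 = 681)
√((v(-6) - 26)*(-55) + z) = √(((7 - 6*(-6)) - 26)*(-55) + 681) = √(((7 + 36) - 26)*(-55) + 681) = √((43 - 26)*(-55) + 681) = √(17*(-55) + 681) = √(-935 + 681) = √(-254) = I*√254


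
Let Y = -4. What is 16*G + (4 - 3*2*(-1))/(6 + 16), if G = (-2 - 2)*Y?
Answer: 2821/11 ≈ 256.45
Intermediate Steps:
G = 16 (G = (-2 - 2)*(-4) = -4*(-4) = 16)
16*G + (4 - 3*2*(-1))/(6 + 16) = 16*16 + (4 - 3*2*(-1))/(6 + 16) = 256 + (4 - 6*(-1))/22 = 256 + (4 + 6)*(1/22) = 256 + 10*(1/22) = 256 + 5/11 = 2821/11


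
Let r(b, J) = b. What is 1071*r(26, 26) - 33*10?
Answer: 27516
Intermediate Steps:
1071*r(26, 26) - 33*10 = 1071*26 - 33*10 = 27846 - 330 = 27516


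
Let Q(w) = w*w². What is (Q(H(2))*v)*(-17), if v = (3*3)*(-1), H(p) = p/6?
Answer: 17/3 ≈ 5.6667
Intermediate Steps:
H(p) = p/6 (H(p) = p*(⅙) = p/6)
Q(w) = w³
v = -9 (v = 9*(-1) = -9)
(Q(H(2))*v)*(-17) = (((⅙)*2)³*(-9))*(-17) = ((⅓)³*(-9))*(-17) = ((1/27)*(-9))*(-17) = -⅓*(-17) = 17/3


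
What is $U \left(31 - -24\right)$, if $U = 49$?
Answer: $2695$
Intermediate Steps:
$U \left(31 - -24\right) = 49 \left(31 - -24\right) = 49 \left(31 + 24\right) = 49 \cdot 55 = 2695$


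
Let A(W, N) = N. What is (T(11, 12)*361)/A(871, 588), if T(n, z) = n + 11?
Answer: 3971/294 ≈ 13.507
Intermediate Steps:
T(n, z) = 11 + n
(T(11, 12)*361)/A(871, 588) = ((11 + 11)*361)/588 = (22*361)*(1/588) = 7942*(1/588) = 3971/294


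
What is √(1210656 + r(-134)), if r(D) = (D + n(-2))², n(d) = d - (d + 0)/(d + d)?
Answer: √4917153/2 ≈ 1108.7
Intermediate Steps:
n(d) = -½ + d (n(d) = d - d/(2*d) = d - d*1/(2*d) = d - 1*½ = d - ½ = -½ + d)
r(D) = (-5/2 + D)² (r(D) = (D + (-½ - 2))² = (D - 5/2)² = (-5/2 + D)²)
√(1210656 + r(-134)) = √(1210656 + (-5 + 2*(-134))²/4) = √(1210656 + (-5 - 268)²/4) = √(1210656 + (¼)*(-273)²) = √(1210656 + (¼)*74529) = √(1210656 + 74529/4) = √(4917153/4) = √4917153/2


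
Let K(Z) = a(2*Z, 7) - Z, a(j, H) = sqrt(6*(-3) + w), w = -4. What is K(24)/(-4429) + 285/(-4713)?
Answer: -383051/6957959 - I*sqrt(22)/4429 ≈ -0.055052 - 0.001059*I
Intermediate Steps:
a(j, H) = I*sqrt(22) (a(j, H) = sqrt(6*(-3) - 4) = sqrt(-18 - 4) = sqrt(-22) = I*sqrt(22))
K(Z) = -Z + I*sqrt(22) (K(Z) = I*sqrt(22) - Z = -Z + I*sqrt(22))
K(24)/(-4429) + 285/(-4713) = (-1*24 + I*sqrt(22))/(-4429) + 285/(-4713) = (-24 + I*sqrt(22))*(-1/4429) + 285*(-1/4713) = (24/4429 - I*sqrt(22)/4429) - 95/1571 = -383051/6957959 - I*sqrt(22)/4429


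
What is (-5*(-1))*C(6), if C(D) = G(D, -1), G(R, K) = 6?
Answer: 30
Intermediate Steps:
C(D) = 6
(-5*(-1))*C(6) = -5*(-1)*6 = 5*6 = 30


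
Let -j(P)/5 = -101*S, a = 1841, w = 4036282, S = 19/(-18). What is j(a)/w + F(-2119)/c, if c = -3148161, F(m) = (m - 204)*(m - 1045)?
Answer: -178009426972889/76241193464412 ≈ -2.3348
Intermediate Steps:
S = -19/18 (S = 19*(-1/18) = -19/18 ≈ -1.0556)
F(m) = (-1045 + m)*(-204 + m) (F(m) = (-204 + m)*(-1045 + m) = (-1045 + m)*(-204 + m))
j(P) = -9595/18 (j(P) = -(-505)*(-19)/18 = -5*1919/18 = -9595/18)
j(a)/w + F(-2119)/c = -9595/18/4036282 + (213180 + (-2119)² - 1249*(-2119))/(-3148161) = -9595/18*1/4036282 + (213180 + 4490161 + 2646631)*(-1/3148161) = -9595/72653076 + 7349972*(-1/3148161) = -9595/72653076 - 7349972/3148161 = -178009426972889/76241193464412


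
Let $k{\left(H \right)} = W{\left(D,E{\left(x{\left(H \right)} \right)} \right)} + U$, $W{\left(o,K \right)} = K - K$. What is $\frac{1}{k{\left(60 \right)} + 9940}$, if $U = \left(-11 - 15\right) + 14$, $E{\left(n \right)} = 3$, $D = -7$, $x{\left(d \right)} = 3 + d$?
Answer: $\frac{1}{9928} \approx 0.00010073$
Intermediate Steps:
$W{\left(o,K \right)} = 0$
$U = -12$ ($U = -26 + 14 = -12$)
$k{\left(H \right)} = -12$ ($k{\left(H \right)} = 0 - 12 = -12$)
$\frac{1}{k{\left(60 \right)} + 9940} = \frac{1}{-12 + 9940} = \frac{1}{9928}$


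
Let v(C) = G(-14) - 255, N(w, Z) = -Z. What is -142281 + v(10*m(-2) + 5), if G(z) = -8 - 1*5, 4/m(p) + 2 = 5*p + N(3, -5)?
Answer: -142549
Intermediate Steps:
m(p) = 4/(3 + 5*p) (m(p) = 4/(-2 + (5*p - 1*(-5))) = 4/(-2 + (5*p + 5)) = 4/(-2 + (5 + 5*p)) = 4/(3 + 5*p))
G(z) = -13 (G(z) = -8 - 5 = -13)
v(C) = -268 (v(C) = -13 - 255 = -268)
-142281 + v(10*m(-2) + 5) = -142281 - 268 = -142549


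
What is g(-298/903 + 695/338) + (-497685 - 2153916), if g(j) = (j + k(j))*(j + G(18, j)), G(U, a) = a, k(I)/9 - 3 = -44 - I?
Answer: -61783640030793496/23288896449 ≈ -2.6529e+6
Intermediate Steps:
k(I) = -369 - 9*I (k(I) = 27 + 9*(-44 - I) = 27 + (-396 - 9*I) = -369 - 9*I)
g(j) = 2*j*(-369 - 8*j) (g(j) = (j + (-369 - 9*j))*(j + j) = (-369 - 8*j)*(2*j) = 2*j*(-369 - 8*j))
g(-298/903 + 695/338) + (-497685 - 2153916) = 2*(-298/903 + 695/338)*(-369 - 8*(-298/903 + 695/338)) + (-497685 - 2153916) = 2*(-298*1/903 + 695*(1/338))*(-369 - 8*(-298*1/903 + 695*(1/338))) - 2651601 = 2*(-298/903 + 695/338)*(-369 - 8*(-298/903 + 695/338)) - 2651601 = 2*(526861/305214)*(-369 - 8*526861/305214) - 2651601 = 2*(526861/305214)*(-369 - 2107444/152607) - 2651601 = 2*(526861/305214)*(-58419427/152607) - 2651601 = -30778917728647/23288896449 - 2651601 = -61783640030793496/23288896449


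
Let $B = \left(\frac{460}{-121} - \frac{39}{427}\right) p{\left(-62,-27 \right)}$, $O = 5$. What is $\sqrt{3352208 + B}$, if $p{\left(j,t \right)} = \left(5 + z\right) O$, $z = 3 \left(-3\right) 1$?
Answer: $\frac{2 \sqrt{18489372587833}}{4697} \approx 1830.9$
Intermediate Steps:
$z = -9$ ($z = \left(-9\right) 1 = -9$)
$p{\left(j,t \right)} = -20$ ($p{\left(j,t \right)} = \left(5 - 9\right) 5 = \left(-4\right) 5 = -20$)
$B = \frac{4022780}{51667}$ ($B = \left(\frac{460}{-121} - \frac{39}{427}\right) \left(-20\right) = \left(460 \left(- \frac{1}{121}\right) - \frac{39}{427}\right) \left(-20\right) = \left(- \frac{460}{121} - \frac{39}{427}\right) \left(-20\right) = \left(- \frac{201139}{51667}\right) \left(-20\right) = \frac{4022780}{51667} \approx 77.86$)
$\sqrt{3352208 + B} = \sqrt{3352208 + \frac{4022780}{51667}} = \sqrt{\frac{173202553516}{51667}} = \frac{2 \sqrt{18489372587833}}{4697}$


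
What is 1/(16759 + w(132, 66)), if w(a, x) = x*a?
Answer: 1/25471 ≈ 3.9260e-5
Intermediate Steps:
w(a, x) = a*x
1/(16759 + w(132, 66)) = 1/(16759 + 132*66) = 1/(16759 + 8712) = 1/25471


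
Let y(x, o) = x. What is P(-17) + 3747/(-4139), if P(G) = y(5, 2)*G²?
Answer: 5977108/4139 ≈ 1444.1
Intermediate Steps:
P(G) = 5*G²
P(-17) + 3747/(-4139) = 5*(-17)² + 3747/(-4139) = 5*289 + 3747*(-1/4139) = 1445 - 3747/4139 = 5977108/4139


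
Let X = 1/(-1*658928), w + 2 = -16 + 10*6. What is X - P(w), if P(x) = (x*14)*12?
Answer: -4649395969/658928 ≈ -7056.0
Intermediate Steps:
w = 42 (w = -2 + (-16 + 10*6) = -2 + (-16 + 60) = -2 + 44 = 42)
P(x) = 168*x (P(x) = (14*x)*12 = 168*x)
X = -1/658928 (X = 1/(-658928) = -1/658928 ≈ -1.5176e-6)
X - P(w) = -1/658928 - 168*42 = -1/658928 - 1*7056 = -1/658928 - 7056 = -4649395969/658928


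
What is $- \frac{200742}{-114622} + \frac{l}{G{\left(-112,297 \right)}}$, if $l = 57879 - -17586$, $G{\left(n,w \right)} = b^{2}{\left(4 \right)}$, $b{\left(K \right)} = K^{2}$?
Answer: $\frac{4350669591}{14671616} \approx 296.54$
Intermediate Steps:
$G{\left(n,w \right)} = 256$ ($G{\left(n,w \right)} = \left(4^{2}\right)^{2} = 16^{2} = 256$)
$l = 75465$ ($l = 57879 + 17586 = 75465$)
$- \frac{200742}{-114622} + \frac{l}{G{\left(-112,297 \right)}} = - \frac{200742}{-114622} + \frac{75465}{256} = \left(-200742\right) \left(- \frac{1}{114622}\right) + 75465 \cdot \frac{1}{256} = \frac{100371}{57311} + \frac{75465}{256} = \frac{4350669591}{14671616}$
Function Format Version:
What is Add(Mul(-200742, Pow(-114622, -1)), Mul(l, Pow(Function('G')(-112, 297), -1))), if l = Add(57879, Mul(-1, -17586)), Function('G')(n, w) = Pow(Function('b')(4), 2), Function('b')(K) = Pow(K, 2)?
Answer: Rational(4350669591, 14671616) ≈ 296.54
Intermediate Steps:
Function('G')(n, w) = 256 (Function('G')(n, w) = Pow(Pow(4, 2), 2) = Pow(16, 2) = 256)
l = 75465 (l = Add(57879, 17586) = 75465)
Add(Mul(-200742, Pow(-114622, -1)), Mul(l, Pow(Function('G')(-112, 297), -1))) = Add(Mul(-200742, Pow(-114622, -1)), Mul(75465, Pow(256, -1))) = Add(Mul(-200742, Rational(-1, 114622)), Mul(75465, Rational(1, 256))) = Add(Rational(100371, 57311), Rational(75465, 256)) = Rational(4350669591, 14671616)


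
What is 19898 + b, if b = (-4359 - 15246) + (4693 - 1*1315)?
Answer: 3671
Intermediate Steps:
b = -16227 (b = -19605 + (4693 - 1315) = -19605 + 3378 = -16227)
19898 + b = 19898 - 16227 = 3671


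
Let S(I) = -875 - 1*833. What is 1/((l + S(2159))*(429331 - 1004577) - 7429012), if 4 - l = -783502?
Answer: -1/449733601320 ≈ -2.2235e-12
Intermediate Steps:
S(I) = -1708 (S(I) = -875 - 833 = -1708)
l = 783506 (l = 4 - 1*(-783502) = 4 + 783502 = 783506)
1/((l + S(2159))*(429331 - 1004577) - 7429012) = 1/((783506 - 1708)*(429331 - 1004577) - 7429012) = 1/(781798*(-575246) - 7429012) = 1/(-449726172308 - 7429012) = 1/(-449733601320) = -1/449733601320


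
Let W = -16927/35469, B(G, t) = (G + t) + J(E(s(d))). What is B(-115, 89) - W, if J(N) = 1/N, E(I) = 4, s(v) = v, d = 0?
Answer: -3585599/141876 ≈ -25.273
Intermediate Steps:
B(G, t) = 1/4 + G + t (B(G, t) = (G + t) + 1/4 = 1/4 + G + t)
W = -16927/35469 (W = -16927*1/35469 = -16927/35469 ≈ -0.47723)
B(-115, 89) - W = (1/4 - 115 + 89) - 1*(-16927/35469) = -103/4 + 16927/35469 = -3585599/141876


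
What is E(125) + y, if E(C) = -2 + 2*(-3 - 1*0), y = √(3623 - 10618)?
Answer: -8 + I*√6995 ≈ -8.0 + 83.636*I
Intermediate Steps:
y = I*√6995 (y = √(-6995) = I*√6995 ≈ 83.636*I)
E(C) = -8 (E(C) = -2 + 2*(-3 + 0) = -2 + 2*(-3) = -2 - 6 = -8)
E(125) + y = -8 + I*√6995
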